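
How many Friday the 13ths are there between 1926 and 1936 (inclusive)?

Friday-the-13ths by year:
1926: Aug
1927: May
1928: Jan, Apr, Jul
1929: Sep, Dec
1930: Jun
1931: Feb, Mar, Nov
1932: May
1933: Jan, Oct
1934: Apr, Jul
1935: Sep, Dec
1936: Mar, Nov

20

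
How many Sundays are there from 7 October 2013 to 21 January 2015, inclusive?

67

7 October 2013 is a Monday.
From 7 October 2013 to 21 January 2015 is 472 days inclusive.
472 = 7 × 67 + 3, so there are 67 full weeks plus 3 extra days.
Each full week contributes one Sunday: 67 so far.
The 3 extra days are Mon, Tue, Wed — none qualify.
Total: 67 + 0 = 67.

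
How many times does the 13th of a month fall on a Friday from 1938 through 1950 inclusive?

21

Friday-the-13ths by year:
1938: May
1939: Jan, Oct
1940: Sep, Dec
1941: Jun
1942: Feb, Mar, Nov
1943: Aug
1944: Oct
1945: Apr, Jul
1946: Sep, Dec
1947: Jun
1948: Feb, Aug
1949: May
1950: Jan, Oct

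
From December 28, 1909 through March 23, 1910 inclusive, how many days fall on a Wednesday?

13

December 28, 1909 is a Tuesday.
The range spans 86 days (inclusive of both endpoints).
86 = 7 × 12 + 2, so there are 12 full weeks plus 2 extra days.
Each full week contributes one Wednesday: 12 so far.
The 2 extra days are Tue, Wed — 1 of them qualifies.
Total: 12 + 1 = 13.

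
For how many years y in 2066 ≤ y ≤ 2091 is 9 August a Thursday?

Day of week of August 9 in each year:
2066: Mon, 2067: Tue, 2068: Thu ✓, 2069: Fri, 2070: Sat, 2071: Sun, 2072: Tue, 2073: Wed, 2074: Thu ✓, 2075: Fri, 2076: Sun, 2077: Mon, 2078: Tue, 2079: Wed, 2080: Fri, 2081: Sat, 2082: Sun, 2083: Mon, 2084: Wed, 2085: Thu ✓, 2086: Fri, 2087: Sat, 2088: Mon, 2089: Tue, 2090: Wed, 2091: Thu ✓
Thursdays: 2068, 2074, 2085, 2091.

4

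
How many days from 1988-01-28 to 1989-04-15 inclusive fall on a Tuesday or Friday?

127

1988-01-28 is a Thursday.
That's 444 days from start to end, counting both.
444 = 7 × 63 + 3, so there are 63 full weeks plus 3 extra days.
Each full week contributes 2 days from the set (Tue, Fri): 63 × 2 = 126.
The 3 extra days are Thu, Fri, Sat — 1 of them qualifies.
Total: 126 + 1 = 127.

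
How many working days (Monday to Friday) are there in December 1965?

23 weekdays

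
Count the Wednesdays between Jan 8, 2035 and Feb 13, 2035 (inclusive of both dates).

Jan 8, 2035 is a Monday.
That's 37 days from start to end, counting both.
37 = 7 × 5 + 2, so there are 5 full weeks plus 2 extra days.
Each full week contributes one Wednesday: 5 so far.
The 2 extra days are Mon, Tue — none qualify.
Total: 5 + 0 = 5.

5 Wednesdays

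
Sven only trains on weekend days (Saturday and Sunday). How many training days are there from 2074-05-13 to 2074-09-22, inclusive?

2074-05-13 is a Sunday.
That's 133 days from start to end, counting both.
133 = 7 × 19, so the span is exactly 19 full weeks.
Each full week contributes 2 weekend days (Sat, Sun): 19 × 2 = 38.
Total: 38.

38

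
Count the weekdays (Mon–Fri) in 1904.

January 1, 1904 is a Friday.
From January 1, 1904 to December 31, 1904 is 366 days inclusive.
366 = 7 × 52 + 2, so there are 52 full weeks plus 2 extra days.
Each full week contributes 5 weekdays (Mon–Fri): 52 × 5 = 260.
The 2 extra days are Friday, Saturday — 1 of them qualifies.
Total: 260 + 1 = 261.

261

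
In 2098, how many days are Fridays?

52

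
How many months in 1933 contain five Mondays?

A month has five Mondays exactly when Monday falls within its first (length − 28) days.
Jan: 31 days, starts Sun → 5 of Sun, Mon, Tue ✓
Feb: 28 days, starts Wed → 5 of (none)
Mar: 31 days, starts Wed → 5 of Wed, Thu, Fri
Apr: 30 days, starts Sat → 5 of Sat, Sun
May: 31 days, starts Mon → 5 of Mon, Tue, Wed ✓
Jun: 30 days, starts Thu → 5 of Thu, Fri
Jul: 31 days, starts Sat → 5 of Sat, Sun, Mon ✓
Aug: 31 days, starts Tue → 5 of Tue, Wed, Thu
Sep: 30 days, starts Fri → 5 of Fri, Sat
Oct: 31 days, starts Sun → 5 of Sun, Mon, Tue ✓
Nov: 30 days, starts Wed → 5 of Wed, Thu
Dec: 31 days, starts Fri → 5 of Fri, Sat, Sun
Months with five Mondays: Jan, May, Jul, Oct.

4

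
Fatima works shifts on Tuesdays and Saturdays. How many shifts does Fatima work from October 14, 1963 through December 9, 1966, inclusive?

329

October 14, 1963 is a Monday.
From October 14, 1963 to December 9, 1966 is 1153 days inclusive.
1153 = 7 × 164 + 5, so there are 164 full weeks plus 5 extra days.
Each full week contributes 2 days from the set (Tue, Sat): 164 × 2 = 328.
The 5 extra days are Mon, Tue, Wed, Thu, Fri — 1 of them qualifies.
Total: 328 + 1 = 329.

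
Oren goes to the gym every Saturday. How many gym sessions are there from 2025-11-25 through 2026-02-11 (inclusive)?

2025-11-25 is a Tuesday.
That's 79 days from start to end, counting both.
79 = 7 × 11 + 2, so there are 11 full weeks plus 2 extra days.
Each full week contributes one Saturday: 11 so far.
The 2 extra days are Tue, Wed — none qualify.
Total: 11 + 0 = 11.

11 Saturdays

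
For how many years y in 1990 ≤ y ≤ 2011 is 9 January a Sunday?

Day of week of January 9 in each year:
1990: Tue, 1991: Wed, 1992: Thu, 1993: Sat, 1994: Sun ✓, 1995: Mon, 1996: Tue, 1997: Thu, 1998: Fri, 1999: Sat, 2000: Sun ✓, 2001: Tue, 2002: Wed, 2003: Thu, 2004: Fri, 2005: Sun ✓, 2006: Mon, 2007: Tue, 2008: Wed, 2009: Fri, 2010: Sat, 2011: Sun ✓
Sundays: 1994, 2000, 2005, 2011.

4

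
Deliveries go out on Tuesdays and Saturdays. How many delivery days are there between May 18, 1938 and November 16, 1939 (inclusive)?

May 18, 1938 is a Wednesday.
From May 18, 1938 to November 16, 1939 is 548 days inclusive.
548 = 7 × 78 + 2, so there are 78 full weeks plus 2 extra days.
Each full week contributes 2 days from the set (Tue, Sat): 78 × 2 = 156.
The 2 extra days are Wed, Thu — none qualify.
Total: 156 + 0 = 156.

156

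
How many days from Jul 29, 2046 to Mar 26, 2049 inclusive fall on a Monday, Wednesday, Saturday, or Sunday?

555

Jul 29, 2046 is a Sunday.
From Jul 29, 2046 to Mar 26, 2049 is 972 days inclusive.
972 = 7 × 138 + 6, so there are 138 full weeks plus 6 extra days.
Each full week contributes 4 days from the set (Mon, Wed, Sat, Sun): 138 × 4 = 552.
The 6 extra days are Sunday, Monday, Tuesday, Wednesday, Thursday, Friday — 3 of them qualify.
Total: 552 + 3 = 555.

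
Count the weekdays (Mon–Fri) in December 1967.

1967-12-01 is a Friday.
The range spans 31 days (inclusive of both endpoints).
31 = 7 × 4 + 3, so there are 4 full weeks plus 3 extra days.
Each full week contributes 5 weekdays (Mon–Fri): 4 × 5 = 20.
The 3 extra days are Friday, Saturday, Sunday — 1 of them qualifies.
Total: 20 + 1 = 21.

21 weekdays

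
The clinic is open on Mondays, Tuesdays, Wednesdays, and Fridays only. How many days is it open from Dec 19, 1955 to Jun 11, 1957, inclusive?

Dec 19, 1955 is a Monday.
The range spans 541 days (inclusive of both endpoints).
541 = 7 × 77 + 2, so there are 77 full weeks plus 2 extra days.
Each full week contributes 4 days from the set (Mon, Tue, Wed, Fri): 77 × 4 = 308.
The 2 extra days are Monday, Tuesday — 2 of them qualify.
Total: 308 + 2 = 310.

310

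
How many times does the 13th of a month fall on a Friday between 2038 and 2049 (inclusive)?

21

Friday-the-13ths by year:
2038: Aug
2039: May
2040: Jan, Apr, Jul
2041: Sep, Dec
2042: Jun
2043: Feb, Mar, Nov
2044: May
2045: Jan, Oct
2046: Apr, Jul
2047: Sep, Dec
2048: Mar, Nov
2049: Aug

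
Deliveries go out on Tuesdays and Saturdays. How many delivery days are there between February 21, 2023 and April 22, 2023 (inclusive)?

February 21, 2023 is a Tuesday.
From February 21, 2023 to April 22, 2023 is 61 days inclusive.
61 = 7 × 8 + 5, so there are 8 full weeks plus 5 extra days.
Each full week contributes 2 days from the set (Tue, Sat): 8 × 2 = 16.
The 5 extra days are Tue, Wed, Thu, Fri, Sat — 2 of them qualify.
Total: 16 + 2 = 18.

18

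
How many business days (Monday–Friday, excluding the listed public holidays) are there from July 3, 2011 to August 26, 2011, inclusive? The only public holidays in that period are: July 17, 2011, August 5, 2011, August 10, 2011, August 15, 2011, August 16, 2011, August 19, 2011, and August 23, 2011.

July 3, 2011 is a Sunday.
From July 3, 2011 to August 26, 2011 is 55 days inclusive.
55 = 7 × 7 + 6, so there are 7 full weeks plus 6 extra days.
Each full week contributes 5 weekdays (Mon–Fri): 7 × 5 = 35.
The 6 extra days are Sun, Mon, Tue, Wed, Thu, Fri — 5 of them qualify.
Total: 35 + 5 = 40.
Holidays: July 17, 2011 (Sun); August 5, 2011 (Fri); August 10, 2011 (Wed); August 15, 2011 (Mon); August 16, 2011 (Tue); August 19, 2011 (Fri); August 23, 2011 (Tue).
6 of the 7 holidays fall on weekdays; the rest are weekends and were already excluded.
Business days: 40 − 6 = 34.

34 business days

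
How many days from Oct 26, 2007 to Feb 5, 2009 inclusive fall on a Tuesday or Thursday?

134

Oct 26, 2007 is a Friday.
The range spans 469 days (inclusive of both endpoints).
469 = 7 × 67, so the span is exactly 67 full weeks.
Each full week contributes 2 days from the set (Tue, Thu): 67 × 2 = 134.
Total: 134.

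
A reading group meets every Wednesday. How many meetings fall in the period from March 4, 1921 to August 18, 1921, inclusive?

24

March 4, 1921 is a Friday.
That's 168 days from start to end, counting both.
168 = 7 × 24, so the span is exactly 24 full weeks.
Each full week contributes one Wednesday: 24 so far.
Total: 24.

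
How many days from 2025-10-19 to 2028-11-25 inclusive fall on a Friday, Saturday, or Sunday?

486

2025-10-19 is a Sunday.
The range spans 1134 days (inclusive of both endpoints).
1134 = 7 × 162, so the span is exactly 162 full weeks.
Each full week contributes 3 days from the set (Fri, Sat, Sun): 162 × 3 = 486.
Total: 486.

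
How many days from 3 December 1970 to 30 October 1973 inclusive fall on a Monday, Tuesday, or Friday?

456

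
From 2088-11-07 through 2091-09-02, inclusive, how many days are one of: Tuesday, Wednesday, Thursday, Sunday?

2088-11-07 is a Sunday.
The range spans 1030 days (inclusive of both endpoints).
1030 = 7 × 147 + 1, so there are 147 full weeks plus 1 extra day.
Each full week contributes 4 days from the set (Tue, Wed, Thu, Sun): 147 × 4 = 588.
The 1 extra day is Sunday — 1 of them qualifies.
Total: 588 + 1 = 589.

589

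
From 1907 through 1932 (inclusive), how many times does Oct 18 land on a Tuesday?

4

Day of week of October 18 in each year:
1907: Fri, 1908: Sun, 1909: Mon, 1910: Tue ✓, 1911: Wed, 1912: Fri, 1913: Sat, 1914: Sun, 1915: Mon, 1916: Wed, 1917: Thu, 1918: Fri, 1919: Sat, 1920: Mon, 1921: Tue ✓, 1922: Wed, 1923: Thu, 1924: Sat, 1925: Sun, 1926: Mon, 1927: Tue ✓, 1928: Thu, 1929: Fri, 1930: Sat, 1931: Sun, 1932: Tue ✓
Tuesdays: 1910, 1921, 1927, 1932.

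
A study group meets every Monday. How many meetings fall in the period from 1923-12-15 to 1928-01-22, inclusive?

214 Mondays

1923-12-15 is a Saturday.
The range spans 1500 days (inclusive of both endpoints).
1500 = 7 × 214 + 2, so there are 214 full weeks plus 2 extra days.
Each full week contributes one Monday: 214 so far.
The 2 extra days are Sat, Sun — none qualify.
Total: 214 + 0 = 214.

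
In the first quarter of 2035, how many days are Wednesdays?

13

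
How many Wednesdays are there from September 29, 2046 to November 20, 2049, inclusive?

164 Wednesdays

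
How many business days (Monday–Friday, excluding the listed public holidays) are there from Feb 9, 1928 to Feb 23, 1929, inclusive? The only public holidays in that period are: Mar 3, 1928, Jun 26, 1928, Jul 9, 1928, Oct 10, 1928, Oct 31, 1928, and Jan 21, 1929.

Feb 9, 1928 is a Thursday.
That's 381 days from start to end, counting both.
381 = 7 × 54 + 3, so there are 54 full weeks plus 3 extra days.
Each full week contributes 5 weekdays (Mon–Fri): 54 × 5 = 270.
The 3 extra days are Thursday, Friday, Saturday — 2 of them qualify.
Total: 270 + 2 = 272.
Holidays: Mar 3, 1928 (Sat); Jun 26, 1928 (Tue); Jul 9, 1928 (Mon); Oct 10, 1928 (Wed); Oct 31, 1928 (Wed); Jan 21, 1929 (Mon).
5 of the 6 holidays fall on weekdays; the rest are weekends and were already excluded.
Business days: 272 − 5 = 267.

267 business days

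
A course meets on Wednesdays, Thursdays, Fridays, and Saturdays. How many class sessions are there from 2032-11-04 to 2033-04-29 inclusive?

102

2032-11-04 is a Thursday.
That's 177 days from start to end, counting both.
177 = 7 × 25 + 2, so there are 25 full weeks plus 2 extra days.
Each full week contributes 4 days from the set (Wed, Thu, Fri, Sat): 25 × 4 = 100.
The 2 extra days are Thu, Fri — 2 of them qualify.
Total: 100 + 2 = 102.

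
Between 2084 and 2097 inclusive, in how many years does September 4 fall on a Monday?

Day of week of September 4 in each year:
2084: Mon ✓, 2085: Tue, 2086: Wed, 2087: Thu, 2088: Sat, 2089: Sun, 2090: Mon ✓, 2091: Tue, 2092: Thu, 2093: Fri, 2094: Sat, 2095: Sun, 2096: Tue, 2097: Wed
Mondays: 2084, 2090.

2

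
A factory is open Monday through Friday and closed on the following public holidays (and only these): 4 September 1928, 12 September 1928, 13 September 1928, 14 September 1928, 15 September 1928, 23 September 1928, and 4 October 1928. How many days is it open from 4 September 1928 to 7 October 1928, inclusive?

4 September 1928 is a Tuesday.
The range spans 34 days (inclusive of both endpoints).
34 = 7 × 4 + 6, so there are 4 full weeks plus 6 extra days.
Each full week contributes 5 weekdays (Mon–Fri): 4 × 5 = 20.
The 6 extra days are Tuesday, Wednesday, Thursday, Friday, Saturday, Sunday — 4 of them qualify.
Total: 20 + 4 = 24.
Holidays: 4 September 1928 (Tue); 12 September 1928 (Wed); 13 September 1928 (Thu); 14 September 1928 (Fri); 15 September 1928 (Sat); 23 September 1928 (Sun); 4 October 1928 (Thu).
5 of the 7 holidays fall on weekdays; the rest are weekends and were already excluded.
Business days: 24 − 5 = 19.

19 business days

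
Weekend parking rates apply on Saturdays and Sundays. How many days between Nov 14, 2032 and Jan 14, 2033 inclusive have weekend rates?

Nov 14, 2032 is a Sunday.
From Nov 14, 2032 to Jan 14, 2033 is 62 days inclusive.
62 = 7 × 8 + 6, so there are 8 full weeks plus 6 extra days.
Each full week contributes 2 weekend days (Sat, Sun): 8 × 2 = 16.
The 6 extra days are Sun, Mon, Tue, Wed, Thu, Fri — 1 of them qualifies.
Total: 16 + 1 = 17.

17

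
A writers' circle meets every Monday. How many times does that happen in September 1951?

September 1, 1951 is a Saturday.
The range spans 30 days (inclusive of both endpoints).
30 = 7 × 4 + 2, so there are 4 full weeks plus 2 extra days.
Each full week contributes one Monday: 4 so far.
The 2 extra days are Sat, Sun — none qualify.
Total: 4 + 0 = 4.

4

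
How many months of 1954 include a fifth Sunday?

A month has five Sundays exactly when Sunday falls within its first (length − 28) days.
Jan: 31 days, starts Fri → 5 of Fri, Sat, Sun ✓
Feb: 28 days, starts Mon → 5 of (none)
Mar: 31 days, starts Mon → 5 of Mon, Tue, Wed
Apr: 30 days, starts Thu → 5 of Thu, Fri
May: 31 days, starts Sat → 5 of Sat, Sun, Mon ✓
Jun: 30 days, starts Tue → 5 of Tue, Wed
Jul: 31 days, starts Thu → 5 of Thu, Fri, Sat
Aug: 31 days, starts Sun → 5 of Sun, Mon, Tue ✓
Sep: 30 days, starts Wed → 5 of Wed, Thu
Oct: 31 days, starts Fri → 5 of Fri, Sat, Sun ✓
Nov: 30 days, starts Mon → 5 of Mon, Tue
Dec: 31 days, starts Wed → 5 of Wed, Thu, Fri
Months with five Sundays: Jan, May, Aug, Oct.

4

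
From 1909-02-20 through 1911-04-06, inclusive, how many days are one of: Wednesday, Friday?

1909-02-20 is a Saturday.
That's 776 days from start to end, counting both.
776 = 7 × 110 + 6, so there are 110 full weeks plus 6 extra days.
Each full week contributes 2 days from the set (Wed, Fri): 110 × 2 = 220.
The 6 extra days are Saturday, Sunday, Monday, Tuesday, Wednesday, Thursday — 1 of them qualifies.
Total: 220 + 1 = 221.

221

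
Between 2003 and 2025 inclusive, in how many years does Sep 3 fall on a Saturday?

4

Day of week of September 3 in each year:
2003: Wed, 2004: Fri, 2005: Sat ✓, 2006: Sun, 2007: Mon, 2008: Wed, 2009: Thu, 2010: Fri, 2011: Sat ✓, 2012: Mon, 2013: Tue, 2014: Wed, 2015: Thu, 2016: Sat ✓, 2017: Sun, 2018: Mon, 2019: Tue, 2020: Thu, 2021: Fri, 2022: Sat ✓, 2023: Sun, 2024: Tue, 2025: Wed
Saturdays: 2005, 2011, 2016, 2022.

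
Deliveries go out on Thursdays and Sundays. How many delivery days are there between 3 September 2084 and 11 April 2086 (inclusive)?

168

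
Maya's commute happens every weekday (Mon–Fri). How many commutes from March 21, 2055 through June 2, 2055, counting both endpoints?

53 weekdays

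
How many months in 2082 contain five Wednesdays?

4

A month has five Wednesdays exactly when Wednesday falls within its first (length − 28) days.
Jan: 31 days, starts Thu → 5 of Thu, Fri, Sat
Feb: 28 days, starts Sun → 5 of (none)
Mar: 31 days, starts Sun → 5 of Sun, Mon, Tue
Apr: 30 days, starts Wed → 5 of Wed, Thu ✓
May: 31 days, starts Fri → 5 of Fri, Sat, Sun
Jun: 30 days, starts Mon → 5 of Mon, Tue
Jul: 31 days, starts Wed → 5 of Wed, Thu, Fri ✓
Aug: 31 days, starts Sat → 5 of Sat, Sun, Mon
Sep: 30 days, starts Tue → 5 of Tue, Wed ✓
Oct: 31 days, starts Thu → 5 of Thu, Fri, Sat
Nov: 30 days, starts Sun → 5 of Sun, Mon
Dec: 31 days, starts Tue → 5 of Tue, Wed, Thu ✓
Months with five Wednesdays: Apr, Jul, Sep, Dec.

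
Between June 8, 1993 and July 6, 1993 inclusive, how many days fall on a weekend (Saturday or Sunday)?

June 8, 1993 is a Tuesday.
That's 29 days from start to end, counting both.
29 = 7 × 4 + 1, so there are 4 full weeks plus 1 extra day.
Each full week contributes 2 weekend days (Sat, Sun): 4 × 2 = 8.
The 1 extra day is Tuesday — none qualify.
Total: 8 + 0 = 8.

8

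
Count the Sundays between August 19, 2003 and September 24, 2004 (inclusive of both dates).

August 19, 2003 is a Tuesday.
From August 19, 2003 to September 24, 2004 is 403 days inclusive.
403 = 7 × 57 + 4, so there are 57 full weeks plus 4 extra days.
Each full week contributes one Sunday: 57 so far.
The 4 extra days are Tue, Wed, Thu, Fri — none qualify.
Total: 57 + 0 = 57.

57 Sundays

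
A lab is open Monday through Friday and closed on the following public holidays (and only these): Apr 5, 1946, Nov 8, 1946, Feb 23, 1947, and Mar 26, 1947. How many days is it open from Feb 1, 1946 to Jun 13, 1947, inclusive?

Feb 1, 1946 is a Friday.
That's 498 days from start to end, counting both.
498 = 7 × 71 + 1, so there are 71 full weeks plus 1 extra day.
Each full week contributes 5 weekdays (Mon–Fri): 71 × 5 = 355.
The 1 extra day is Friday — 1 of them qualifies.
Total: 355 + 1 = 356.
Holidays: Apr 5, 1946 (Fri); Nov 8, 1946 (Fri); Feb 23, 1947 (Sun); Mar 26, 1947 (Wed).
3 of the 4 holidays fall on weekdays; the rest are weekends and were already excluded.
Business days: 356 − 3 = 353.

353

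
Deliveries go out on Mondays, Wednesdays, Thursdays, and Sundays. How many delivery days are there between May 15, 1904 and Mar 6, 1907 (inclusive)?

587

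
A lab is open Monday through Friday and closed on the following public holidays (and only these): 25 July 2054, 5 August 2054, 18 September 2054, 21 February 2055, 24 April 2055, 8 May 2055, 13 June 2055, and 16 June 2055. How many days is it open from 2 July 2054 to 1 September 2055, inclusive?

2 July 2054 is a Thursday.
That's 427 days from start to end, counting both.
427 = 7 × 61, so the span is exactly 61 full weeks.
Each full week contributes 5 weekdays (Mon–Fri): 61 × 5 = 305.
Holidays: 25 July 2054 (Sat); 5 August 2054 (Wed); 18 September 2054 (Fri); 21 February 2055 (Sun); 24 April 2055 (Sat); 8 May 2055 (Sat); 13 June 2055 (Sun); 16 June 2055 (Wed).
3 of the 8 holidays fall on weekdays; the rest are weekends and were already excluded.
Business days: 305 − 3 = 302.

302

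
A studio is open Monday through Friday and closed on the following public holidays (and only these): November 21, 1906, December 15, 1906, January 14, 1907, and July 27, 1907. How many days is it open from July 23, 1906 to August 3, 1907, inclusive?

July 23, 1906 is a Monday.
The range spans 377 days (inclusive of both endpoints).
377 = 7 × 53 + 6, so there are 53 full weeks plus 6 extra days.
Each full week contributes 5 weekdays (Mon–Fri): 53 × 5 = 265.
The 6 extra days are Monday, Tuesday, Wednesday, Thursday, Friday, Saturday — 5 of them qualify.
Total: 265 + 5 = 270.
Holidays: November 21, 1906 (Wed); December 15, 1906 (Sat); January 14, 1907 (Mon); July 27, 1907 (Sat).
2 of the 4 holidays fall on weekdays; the rest are weekends and were already excluded.
Business days: 270 − 2 = 268.

268 working days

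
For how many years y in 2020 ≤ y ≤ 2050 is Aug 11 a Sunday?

4

Day of week of August 11 in each year:
2020: Tue, 2021: Wed, 2022: Thu, 2023: Fri, 2024: Sun ✓, 2025: Mon, 2026: Tue, 2027: Wed, 2028: Fri, 2029: Sat, 2030: Sun ✓, 2031: Mon, 2032: Wed, 2033: Thu, 2034: Fri, 2035: Sat, 2036: Mon, 2037: Tue, 2038: Wed, 2039: Thu, 2040: Sat, 2041: Sun ✓, 2042: Mon, 2043: Tue, 2044: Thu, 2045: Fri, 2046: Sat, 2047: Sun ✓, 2048: Tue, 2049: Wed, 2050: Thu
Sundays: 2024, 2030, 2041, 2047.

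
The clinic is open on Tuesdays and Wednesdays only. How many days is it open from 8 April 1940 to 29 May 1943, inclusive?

8 April 1940 is a Monday.
That's 1147 days from start to end, counting both.
1147 = 7 × 163 + 6, so there are 163 full weeks plus 6 extra days.
Each full week contributes 2 days from the set (Tue, Wed): 163 × 2 = 326.
The 6 extra days are Monday, Tuesday, Wednesday, Thursday, Friday, Saturday — 2 of them qualify.
Total: 326 + 2 = 328.

328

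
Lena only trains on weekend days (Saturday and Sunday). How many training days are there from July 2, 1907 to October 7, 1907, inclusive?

28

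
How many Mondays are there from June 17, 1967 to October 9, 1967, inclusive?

June 17, 1967 is a Saturday.
The range spans 115 days (inclusive of both endpoints).
115 = 7 × 16 + 3, so there are 16 full weeks plus 3 extra days.
Each full week contributes one Monday: 16 so far.
The 3 extra days are Saturday, Sunday, Monday — 1 of them qualifies.
Total: 16 + 1 = 17.

17 Mondays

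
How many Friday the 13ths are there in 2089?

The 13th falls on a Friday when the month's 13th has weekday Fri.
Jan 13 is Thu; Feb 13 is Sun; Mar 13 is Sun; Apr 13 is Wed; May 13 is Fri ✓; Jun 13 is Mon; Jul 13 is Wed; Aug 13 is Sat; Sep 13 is Tue; Oct 13 is Thu; Nov 13 is Sun; Dec 13 is Tue.
Friday the 13ths: May.

1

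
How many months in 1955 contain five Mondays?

4

A month has five Mondays exactly when Monday falls within its first (length − 28) days.
Jan: 31 days, starts Sat → 5 of Sat, Sun, Mon ✓
Feb: 28 days, starts Tue → 5 of (none)
Mar: 31 days, starts Tue → 5 of Tue, Wed, Thu
Apr: 30 days, starts Fri → 5 of Fri, Sat
May: 31 days, starts Sun → 5 of Sun, Mon, Tue ✓
Jun: 30 days, starts Wed → 5 of Wed, Thu
Jul: 31 days, starts Fri → 5 of Fri, Sat, Sun
Aug: 31 days, starts Mon → 5 of Mon, Tue, Wed ✓
Sep: 30 days, starts Thu → 5 of Thu, Fri
Oct: 31 days, starts Sat → 5 of Sat, Sun, Mon ✓
Nov: 30 days, starts Tue → 5 of Tue, Wed
Dec: 31 days, starts Thu → 5 of Thu, Fri, Sat
Months with five Mondays: Jan, May, Aug, Oct.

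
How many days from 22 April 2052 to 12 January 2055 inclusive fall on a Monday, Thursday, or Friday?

427

22 April 2052 is a Monday.
From 22 April 2052 to 12 January 2055 is 996 days inclusive.
996 = 7 × 142 + 2, so there are 142 full weeks plus 2 extra days.
Each full week contributes 3 days from the set (Mon, Thu, Fri): 142 × 3 = 426.
The 2 extra days are Monday, Tuesday — 1 of them qualifies.
Total: 426 + 1 = 427.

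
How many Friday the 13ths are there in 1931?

The 13th falls on a Friday when the month's 13th has weekday Fri.
Jan 13 is Tue; Feb 13 is Fri ✓; Mar 13 is Fri ✓; Apr 13 is Mon; May 13 is Wed; Jun 13 is Sat; Jul 13 is Mon; Aug 13 is Thu; Sep 13 is Sun; Oct 13 is Tue; Nov 13 is Fri ✓; Dec 13 is Sun.
Friday the 13ths: Feb, Mar, Nov.

3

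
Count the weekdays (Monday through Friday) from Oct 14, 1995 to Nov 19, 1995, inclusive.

25 weekdays

Oct 14, 1995 is a Saturday.
From Oct 14, 1995 to Nov 19, 1995 is 37 days inclusive.
37 = 7 × 5 + 2, so there are 5 full weeks plus 2 extra days.
Each full week contributes 5 weekdays (Mon–Fri): 5 × 5 = 25.
The 2 extra days are Sat, Sun — none qualify.
Total: 25 + 0 = 25.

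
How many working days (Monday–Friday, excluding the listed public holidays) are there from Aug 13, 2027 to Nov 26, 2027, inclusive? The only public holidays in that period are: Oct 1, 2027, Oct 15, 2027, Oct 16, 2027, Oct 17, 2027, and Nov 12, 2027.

73 working days

Aug 13, 2027 is a Friday.
From Aug 13, 2027 to Nov 26, 2027 is 106 days inclusive.
106 = 7 × 15 + 1, so there are 15 full weeks plus 1 extra day.
Each full week contributes 5 weekdays (Mon–Fri): 15 × 5 = 75.
The 1 extra day is Fri — 1 of them qualifies.
Total: 75 + 1 = 76.
Holidays: Oct 1, 2027 (Fri); Oct 15, 2027 (Fri); Oct 16, 2027 (Sat); Oct 17, 2027 (Sun); Nov 12, 2027 (Fri).
3 of the 5 holidays fall on weekdays; the rest are weekends and were already excluded.
Business days: 76 − 3 = 73.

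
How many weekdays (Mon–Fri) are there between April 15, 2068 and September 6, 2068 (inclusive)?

April 15, 2068 is a Sunday.
The range spans 145 days (inclusive of both endpoints).
145 = 7 × 20 + 5, so there are 20 full weeks plus 5 extra days.
Each full week contributes 5 weekdays (Mon–Fri): 20 × 5 = 100.
The 5 extra days are Sun, Mon, Tue, Wed, Thu — 4 of them qualify.
Total: 100 + 4 = 104.

104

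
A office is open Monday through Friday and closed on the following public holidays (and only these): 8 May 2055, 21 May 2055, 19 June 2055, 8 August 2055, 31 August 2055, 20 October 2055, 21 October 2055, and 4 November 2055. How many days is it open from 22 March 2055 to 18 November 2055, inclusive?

169 working days

22 March 2055 is a Monday.
From 22 March 2055 to 18 November 2055 is 242 days inclusive.
242 = 7 × 34 + 4, so there are 34 full weeks plus 4 extra days.
Each full week contributes 5 weekdays (Mon–Fri): 34 × 5 = 170.
The 4 extra days are Monday, Tuesday, Wednesday, Thursday — 4 of them qualify.
Total: 170 + 4 = 174.
Holidays: 8 May 2055 (Sat); 21 May 2055 (Fri); 19 June 2055 (Sat); 8 August 2055 (Sun); 31 August 2055 (Tue); 20 October 2055 (Wed); 21 October 2055 (Thu); 4 November 2055 (Thu).
5 of the 8 holidays fall on weekdays; the rest are weekends and were already excluded.
Business days: 174 − 5 = 169.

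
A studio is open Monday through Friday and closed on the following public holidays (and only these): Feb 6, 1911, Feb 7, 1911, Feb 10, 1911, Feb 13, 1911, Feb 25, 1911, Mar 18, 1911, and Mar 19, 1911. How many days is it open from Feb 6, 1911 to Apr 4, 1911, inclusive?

38

Feb 6, 1911 is a Monday.
That's 58 days from start to end, counting both.
58 = 7 × 8 + 2, so there are 8 full weeks plus 2 extra days.
Each full week contributes 5 weekdays (Mon–Fri): 8 × 5 = 40.
The 2 extra days are Mon, Tue — 2 of them qualify.
Total: 40 + 2 = 42.
Holidays: Feb 6, 1911 (Mon); Feb 7, 1911 (Tue); Feb 10, 1911 (Fri); Feb 13, 1911 (Mon); Feb 25, 1911 (Sat); Mar 18, 1911 (Sat); Mar 19, 1911 (Sun).
4 of the 7 holidays fall on weekdays; the rest are weekends and were already excluded.
Business days: 42 − 4 = 38.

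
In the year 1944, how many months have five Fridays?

A month has five Fridays exactly when Friday falls within its first (length − 28) days.
Jan: 31 days, starts Sat → 5 of Sat, Sun, Mon
Feb: 29 days, starts Tue → 5 of Tue
Mar: 31 days, starts Wed → 5 of Wed, Thu, Fri ✓
Apr: 30 days, starts Sat → 5 of Sat, Sun
May: 31 days, starts Mon → 5 of Mon, Tue, Wed
Jun: 30 days, starts Thu → 5 of Thu, Fri ✓
Jul: 31 days, starts Sat → 5 of Sat, Sun, Mon
Aug: 31 days, starts Tue → 5 of Tue, Wed, Thu
Sep: 30 days, starts Fri → 5 of Fri, Sat ✓
Oct: 31 days, starts Sun → 5 of Sun, Mon, Tue
Nov: 30 days, starts Wed → 5 of Wed, Thu
Dec: 31 days, starts Fri → 5 of Fri, Sat, Sun ✓
Months with five Fridays: Mar, Jun, Sep, Dec.

4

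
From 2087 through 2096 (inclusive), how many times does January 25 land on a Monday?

Day of week of January 25 in each year:
2087: Sat, 2088: Sun, 2089: Tue, 2090: Wed, 2091: Thu, 2092: Fri, 2093: Sun, 2094: Mon ✓, 2095: Tue, 2096: Wed
Mondays: 2094.

1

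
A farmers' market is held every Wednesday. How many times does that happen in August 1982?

1982-08-01 is a Sunday.
From 1982-08-01 to 1982-08-31 is 31 days inclusive.
31 = 7 × 4 + 3, so there are 4 full weeks plus 3 extra days.
Each full week contributes one Wednesday: 4 so far.
The 3 extra days are Sunday, Monday, Tuesday — none qualify.
Total: 4 + 0 = 4.

4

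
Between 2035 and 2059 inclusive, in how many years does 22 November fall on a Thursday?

4

Day of week of November 22 in each year:
2035: Thu ✓, 2036: Sat, 2037: Sun, 2038: Mon, 2039: Tue, 2040: Thu ✓, 2041: Fri, 2042: Sat, 2043: Sun, 2044: Tue, 2045: Wed, 2046: Thu ✓, 2047: Fri, 2048: Sun, 2049: Mon, 2050: Tue, 2051: Wed, 2052: Fri, 2053: Sat, 2054: Sun, 2055: Mon, 2056: Wed, 2057: Thu ✓, 2058: Fri, 2059: Sat
Thursdays: 2035, 2040, 2046, 2057.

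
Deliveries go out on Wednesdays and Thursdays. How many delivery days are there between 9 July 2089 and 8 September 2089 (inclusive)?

9 July 2089 is a Saturday.
That's 62 days from start to end, counting both.
62 = 7 × 8 + 6, so there are 8 full weeks plus 6 extra days.
Each full week contributes 2 days from the set (Wed, Thu): 8 × 2 = 16.
The 6 extra days are Sat, Sun, Mon, Tue, Wed, Thu — 2 of them qualify.
Total: 16 + 2 = 18.

18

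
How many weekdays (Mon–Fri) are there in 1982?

261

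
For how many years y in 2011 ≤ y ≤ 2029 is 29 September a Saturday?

3

Day of week of September 29 in each year:
2011: Thu, 2012: Sat ✓, 2013: Sun, 2014: Mon, 2015: Tue, 2016: Thu, 2017: Fri, 2018: Sat ✓, 2019: Sun, 2020: Tue, 2021: Wed, 2022: Thu, 2023: Fri, 2024: Sun, 2025: Mon, 2026: Tue, 2027: Wed, 2028: Fri, 2029: Sat ✓
Saturdays: 2012, 2018, 2029.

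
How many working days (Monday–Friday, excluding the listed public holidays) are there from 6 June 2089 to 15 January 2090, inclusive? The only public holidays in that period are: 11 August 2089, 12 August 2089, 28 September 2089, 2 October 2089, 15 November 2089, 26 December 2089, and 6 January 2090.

6 June 2089 is a Monday.
That's 224 days from start to end, counting both.
224 = 7 × 32, so the span is exactly 32 full weeks.
Each full week contributes 5 weekdays (Mon–Fri): 32 × 5 = 160.
Holidays: 11 August 2089 (Thu); 12 August 2089 (Fri); 28 September 2089 (Wed); 2 October 2089 (Sun); 15 November 2089 (Tue); 26 December 2089 (Mon); 6 January 2090 (Fri).
6 of the 7 holidays fall on weekdays; the rest are weekends and were already excluded.
Business days: 160 − 6 = 154.

154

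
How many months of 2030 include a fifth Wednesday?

4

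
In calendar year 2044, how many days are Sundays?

1 January 2044 is a Friday.
That's 366 days from start to end, counting both.
366 = 7 × 52 + 2, so there are 52 full weeks plus 2 extra days.
Each full week contributes one Sunday: 52 so far.
The 2 extra days are Fri, Sat — none qualify.
Total: 52 + 0 = 52.

52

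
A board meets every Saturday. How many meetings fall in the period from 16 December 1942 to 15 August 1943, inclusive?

35 Saturdays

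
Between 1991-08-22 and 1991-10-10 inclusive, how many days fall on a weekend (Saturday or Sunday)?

14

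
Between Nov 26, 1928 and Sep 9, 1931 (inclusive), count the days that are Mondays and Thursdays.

291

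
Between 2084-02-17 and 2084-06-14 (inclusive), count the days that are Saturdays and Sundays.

2084-02-17 is a Thursday.
From 2084-02-17 to 2084-06-14 is 119 days inclusive.
119 = 7 × 17, so the span is exactly 17 full weeks.
Each full week contributes 2 days from the set (Sat, Sun): 17 × 2 = 34.
Total: 34.

34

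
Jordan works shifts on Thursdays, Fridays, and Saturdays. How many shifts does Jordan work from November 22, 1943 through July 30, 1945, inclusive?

264

November 22, 1943 is a Monday.
The range spans 617 days (inclusive of both endpoints).
617 = 7 × 88 + 1, so there are 88 full weeks plus 1 extra day.
Each full week contributes 3 days from the set (Thu, Fri, Sat): 88 × 3 = 264.
The 1 extra day is Mon — none qualify.
Total: 264 + 0 = 264.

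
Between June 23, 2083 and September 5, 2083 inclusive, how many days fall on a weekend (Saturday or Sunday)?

22

June 23, 2083 is a Wednesday.
From June 23, 2083 to September 5, 2083 is 75 days inclusive.
75 = 7 × 10 + 5, so there are 10 full weeks plus 5 extra days.
Each full week contributes 2 weekend days (Sat, Sun): 10 × 2 = 20.
The 5 extra days are Wednesday, Thursday, Friday, Saturday, Sunday — 2 of them qualify.
Total: 20 + 2 = 22.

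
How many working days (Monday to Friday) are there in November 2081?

20 weekdays

Nov 1, 2081 is a Saturday.
The range spans 30 days (inclusive of both endpoints).
30 = 7 × 4 + 2, so there are 4 full weeks plus 2 extra days.
Each full week contributes 5 weekdays (Mon–Fri): 4 × 5 = 20.
The 2 extra days are Saturday, Sunday — none qualify.
Total: 20 + 0 = 20.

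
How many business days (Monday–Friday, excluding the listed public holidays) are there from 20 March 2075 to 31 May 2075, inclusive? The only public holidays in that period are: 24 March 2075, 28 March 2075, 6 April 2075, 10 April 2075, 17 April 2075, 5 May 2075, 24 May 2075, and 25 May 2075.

20 March 2075 is a Wednesday.
From 20 March 2075 to 31 May 2075 is 73 days inclusive.
73 = 7 × 10 + 3, so there are 10 full weeks plus 3 extra days.
Each full week contributes 5 weekdays (Mon–Fri): 10 × 5 = 50.
The 3 extra days are Wednesday, Thursday, Friday — 3 of them qualify.
Total: 50 + 3 = 53.
Holidays: 24 March 2075 (Sun); 28 March 2075 (Thu); 6 April 2075 (Sat); 10 April 2075 (Wed); 17 April 2075 (Wed); 5 May 2075 (Sun); 24 May 2075 (Fri); 25 May 2075 (Sat).
4 of the 8 holidays fall on weekdays; the rest are weekends and were already excluded.
Business days: 53 − 4 = 49.

49 business days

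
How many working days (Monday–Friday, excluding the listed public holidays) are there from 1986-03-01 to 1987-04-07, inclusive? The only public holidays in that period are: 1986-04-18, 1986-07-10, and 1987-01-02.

1986-03-01 is a Saturday.
That's 403 days from start to end, counting both.
403 = 7 × 57 + 4, so there are 57 full weeks plus 4 extra days.
Each full week contributes 5 weekdays (Mon–Fri): 57 × 5 = 285.
The 4 extra days are Saturday, Sunday, Monday, Tuesday — 2 of them qualify.
Total: 285 + 2 = 287.
Holidays: 1986-04-18 (Fri); 1986-07-10 (Thu); 1987-01-02 (Fri).
All 3 holidays fall on weekdays, so subtract 3.
Business days: 287 − 3 = 284.

284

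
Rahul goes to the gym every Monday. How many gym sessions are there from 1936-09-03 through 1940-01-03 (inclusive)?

174 Mondays

1936-09-03 is a Thursday.
That's 1218 days from start to end, counting both.
1218 = 7 × 174, so the span is exactly 174 full weeks.
Each full week contributes one Monday: 174 so far.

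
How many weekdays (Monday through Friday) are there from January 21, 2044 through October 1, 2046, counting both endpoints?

703 weekdays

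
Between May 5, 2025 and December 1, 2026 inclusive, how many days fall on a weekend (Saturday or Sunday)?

164

May 5, 2025 is a Monday.
The range spans 576 days (inclusive of both endpoints).
576 = 7 × 82 + 2, so there are 82 full weeks plus 2 extra days.
Each full week contributes 2 weekend days (Sat, Sun): 82 × 2 = 164.
The 2 extra days are Mon, Tue — none qualify.
Total: 164 + 0 = 164.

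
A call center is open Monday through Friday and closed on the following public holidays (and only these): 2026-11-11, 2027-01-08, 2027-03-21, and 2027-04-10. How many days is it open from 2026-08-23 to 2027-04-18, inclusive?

168

2026-08-23 is a Sunday.
The range spans 239 days (inclusive of both endpoints).
239 = 7 × 34 + 1, so there are 34 full weeks plus 1 extra day.
Each full week contributes 5 weekdays (Mon–Fri): 34 × 5 = 170.
The 1 extra day is Sunday — none qualify.
Total: 170 + 0 = 170.
Holidays: 2026-11-11 (Wed); 2027-01-08 (Fri); 2027-03-21 (Sun); 2027-04-10 (Sat).
2 of the 4 holidays fall on weekdays; the rest are weekends and were already excluded.
Business days: 170 − 2 = 168.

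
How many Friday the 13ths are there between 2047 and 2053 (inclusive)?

11

Friday-the-13ths by year:
2047: Sep, Dec
2048: Mar, Nov
2049: Aug
2050: May
2051: Jan, Oct
2052: Sep, Dec
2053: Jun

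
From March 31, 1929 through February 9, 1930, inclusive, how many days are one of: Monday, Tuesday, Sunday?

March 31, 1929 is a Sunday.
The range spans 316 days (inclusive of both endpoints).
316 = 7 × 45 + 1, so there are 45 full weeks plus 1 extra day.
Each full week contributes 3 days from the set (Mon, Tue, Sun): 45 × 3 = 135.
The 1 extra day is Sunday — 1 of them qualifies.
Total: 135 + 1 = 136.

136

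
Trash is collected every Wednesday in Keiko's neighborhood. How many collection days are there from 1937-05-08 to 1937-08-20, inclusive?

15 Wednesdays

1937-05-08 is a Saturday.
From 1937-05-08 to 1937-08-20 is 105 days inclusive.
105 = 7 × 15, so the span is exactly 15 full weeks.
Each full week contributes one Wednesday: 15 so far.
Total: 15.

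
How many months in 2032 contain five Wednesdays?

A month has five Wednesdays exactly when Wednesday falls within its first (length − 28) days.
Jan: 31 days, starts Thu → 5 of Thu, Fri, Sat
Feb: 29 days, starts Sun → 5 of Sun
Mar: 31 days, starts Mon → 5 of Mon, Tue, Wed ✓
Apr: 30 days, starts Thu → 5 of Thu, Fri
May: 31 days, starts Sat → 5 of Sat, Sun, Mon
Jun: 30 days, starts Tue → 5 of Tue, Wed ✓
Jul: 31 days, starts Thu → 5 of Thu, Fri, Sat
Aug: 31 days, starts Sun → 5 of Sun, Mon, Tue
Sep: 30 days, starts Wed → 5 of Wed, Thu ✓
Oct: 31 days, starts Fri → 5 of Fri, Sat, Sun
Nov: 30 days, starts Mon → 5 of Mon, Tue
Dec: 31 days, starts Wed → 5 of Wed, Thu, Fri ✓
Months with five Wednesdays: Mar, Jun, Sep, Dec.

4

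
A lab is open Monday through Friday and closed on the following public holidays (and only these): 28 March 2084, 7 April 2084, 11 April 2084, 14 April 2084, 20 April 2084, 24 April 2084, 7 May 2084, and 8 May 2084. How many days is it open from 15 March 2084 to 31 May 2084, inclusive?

15 March 2084 is a Wednesday.
From 15 March 2084 to 31 May 2084 is 78 days inclusive.
78 = 7 × 11 + 1, so there are 11 full weeks plus 1 extra day.
Each full week contributes 5 weekdays (Mon–Fri): 11 × 5 = 55.
The 1 extra day is Wednesday — 1 of them qualifies.
Total: 55 + 1 = 56.
Holidays: 28 March 2084 (Tue); 7 April 2084 (Fri); 11 April 2084 (Tue); 14 April 2084 (Fri); 20 April 2084 (Thu); 24 April 2084 (Mon); 7 May 2084 (Sun); 8 May 2084 (Mon).
7 of the 8 holidays fall on weekdays; the rest are weekends and were already excluded.
Business days: 56 − 7 = 49.

49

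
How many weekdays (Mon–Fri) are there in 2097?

261

2097-01-01 is a Tuesday.
That's 365 days from start to end, counting both.
365 = 7 × 52 + 1, so there are 52 full weeks plus 1 extra day.
Each full week contributes 5 weekdays (Mon–Fri): 52 × 5 = 260.
The 1 extra day is Tuesday — 1 of them qualifies.
Total: 260 + 1 = 261.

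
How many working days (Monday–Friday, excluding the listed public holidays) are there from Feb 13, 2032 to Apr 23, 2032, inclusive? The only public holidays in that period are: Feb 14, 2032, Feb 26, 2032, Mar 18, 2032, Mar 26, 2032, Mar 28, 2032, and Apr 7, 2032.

47

Feb 13, 2032 is a Friday.
That's 71 days from start to end, counting both.
71 = 7 × 10 + 1, so there are 10 full weeks plus 1 extra day.
Each full week contributes 5 weekdays (Mon–Fri): 10 × 5 = 50.
The 1 extra day is Fri — 1 of them qualifies.
Total: 50 + 1 = 51.
Holidays: Feb 14, 2032 (Sat); Feb 26, 2032 (Thu); Mar 18, 2032 (Thu); Mar 26, 2032 (Fri); Mar 28, 2032 (Sun); Apr 7, 2032 (Wed).
4 of the 6 holidays fall on weekdays; the rest are weekends and were already excluded.
Business days: 51 − 4 = 47.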